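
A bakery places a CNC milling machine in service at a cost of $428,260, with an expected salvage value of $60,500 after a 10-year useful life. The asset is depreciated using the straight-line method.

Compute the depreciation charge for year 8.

$36,776

Depreciable base = $428,260 − $60,500 = $367,760.
Annual expense = $367,760 / 10 = $36,776.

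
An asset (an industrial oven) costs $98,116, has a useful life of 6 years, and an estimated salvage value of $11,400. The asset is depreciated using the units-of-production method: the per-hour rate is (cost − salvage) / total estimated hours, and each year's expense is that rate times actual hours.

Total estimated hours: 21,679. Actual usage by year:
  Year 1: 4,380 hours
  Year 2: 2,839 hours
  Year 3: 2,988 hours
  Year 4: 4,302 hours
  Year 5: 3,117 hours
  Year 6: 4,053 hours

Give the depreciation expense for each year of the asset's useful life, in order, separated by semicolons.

$17,520; $11,356; $11,952; $17,208; $12,468; $16,212

Depreciable base = $98,116 − $11,400 = $86,716.
Rate = $86,716 / 21,679 hours = $4 per hour.
Year 1: 4,380 × $4 = $17,520. Book value $80,596.
Year 2: 2,839 × $4 = $11,356. Book value $69,240.
Year 3: 2,988 × $4 = $11,952. Book value $57,288.
Year 4: 4,302 × $4 = $17,208. Book value $40,080.
Year 5: 3,117 × $4 = $12,468. Book value $27,612.
Year 6: 4,053 × $4 = $16,212. Book value $11,400.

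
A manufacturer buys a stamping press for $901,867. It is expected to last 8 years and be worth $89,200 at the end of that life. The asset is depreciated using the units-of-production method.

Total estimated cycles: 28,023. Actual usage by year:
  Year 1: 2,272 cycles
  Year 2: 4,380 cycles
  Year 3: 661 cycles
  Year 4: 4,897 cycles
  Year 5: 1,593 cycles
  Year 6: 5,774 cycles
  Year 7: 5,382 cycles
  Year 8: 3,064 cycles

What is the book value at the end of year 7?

Depreciable base = $901,867 − $89,200 = $812,667.
Rate = $812,667 / 28,023 cycles = $29 per cycle.
Year 1: 2,272 × $29 = $65,888. Book value $835,979.
Year 2: 4,380 × $29 = $127,020. Book value $708,959.
Year 3: 661 × $29 = $19,169. Book value $689,790.
Year 4: 4,897 × $29 = $142,013. Book value $547,777.
Year 5: 1,593 × $29 = $46,197. Book value $501,580.
Year 6: 5,774 × $29 = $167,446. Book value $334,134.
Year 7: 5,382 × $29 = $156,078. Book value $178,056.

$178,056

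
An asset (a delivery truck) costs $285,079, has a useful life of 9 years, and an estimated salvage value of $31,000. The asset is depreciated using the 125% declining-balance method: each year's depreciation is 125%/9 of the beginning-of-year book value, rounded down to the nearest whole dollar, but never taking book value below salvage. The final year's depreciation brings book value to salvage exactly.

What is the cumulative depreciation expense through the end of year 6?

Depreciable base = $285,079 − $31,000 = $254,079.
Year 1: ⌊$285,079 × 125%/9⌋ = $39,594. Book value $245,485.
Year 2: ⌊$245,485 × 125%/9⌋ = $34,095. Book value $211,390.
Year 3: ⌊$211,390 × 125%/9⌋ = $29,359. Book value $182,031.
Year 4: ⌊$182,031 × 125%/9⌋ = $25,282. Book value $156,749.
Year 5: ⌊$156,749 × 125%/9⌋ = $21,770. Book value $134,979.
Year 6: ⌊$134,979 × 125%/9⌋ = $18,747. Book value $116,232.
Accumulated through year 6 = $285,079 − $116,232 = $168,847.

$168,847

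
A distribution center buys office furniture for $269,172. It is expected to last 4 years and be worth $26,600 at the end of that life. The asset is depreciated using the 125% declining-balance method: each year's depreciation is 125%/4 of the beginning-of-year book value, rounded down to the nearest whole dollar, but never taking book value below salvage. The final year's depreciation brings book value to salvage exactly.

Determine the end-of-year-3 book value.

Depreciable base = $269,172 − $26,600 = $242,572.
Year 1: ⌊$269,172 × 125%/4⌋ = $84,116. Book value $185,056.
Year 2: ⌊$185,056 × 125%/4⌋ = $57,830. Book value $127,226.
Year 3: ⌊$127,226 × 125%/4⌋ = $39,758. Book value $87,468.

$87,468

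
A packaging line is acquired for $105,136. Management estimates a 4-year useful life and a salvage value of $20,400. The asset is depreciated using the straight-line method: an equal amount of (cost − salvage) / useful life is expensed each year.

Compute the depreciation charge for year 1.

$21,184

Depreciable base = $105,136 − $20,400 = $84,736.
Annual expense = $84,736 / 4 = $21,184.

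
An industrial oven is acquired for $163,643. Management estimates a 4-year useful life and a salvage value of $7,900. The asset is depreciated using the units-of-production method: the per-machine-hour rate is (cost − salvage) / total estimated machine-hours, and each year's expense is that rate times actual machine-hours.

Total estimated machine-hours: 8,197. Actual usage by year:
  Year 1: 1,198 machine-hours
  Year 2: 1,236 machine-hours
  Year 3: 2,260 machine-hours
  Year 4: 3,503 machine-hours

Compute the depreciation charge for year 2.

Depreciable base = $163,643 − $7,900 = $155,743.
Rate = $155,743 / 8,197 machine-hours = $19 per machine-hour.
Year 1: 1,198 × $19 = $22,762. Book value $140,881.
Year 2: 1,236 × $19 = $23,484. Book value $117,397.

$23,484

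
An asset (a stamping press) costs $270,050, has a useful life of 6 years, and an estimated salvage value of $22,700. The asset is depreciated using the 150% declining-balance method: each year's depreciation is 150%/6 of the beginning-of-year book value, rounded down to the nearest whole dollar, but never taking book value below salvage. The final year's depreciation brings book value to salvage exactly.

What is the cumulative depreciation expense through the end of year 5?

$205,965

Depreciable base = $270,050 − $22,700 = $247,350.
Year 1: ⌊$270,050 × 150%/6⌋ = $67,512. Book value $202,538.
Year 2: ⌊$202,538 × 150%/6⌋ = $50,634. Book value $151,904.
Year 3: ⌊$151,904 × 150%/6⌋ = $37,976. Book value $113,928.
Year 4: ⌊$113,928 × 150%/6⌋ = $28,482. Book value $85,446.
Year 5: ⌊$85,446 × 150%/6⌋ = $21,361. Book value $64,085.
Accumulated through year 5 = $270,050 − $64,085 = $205,965.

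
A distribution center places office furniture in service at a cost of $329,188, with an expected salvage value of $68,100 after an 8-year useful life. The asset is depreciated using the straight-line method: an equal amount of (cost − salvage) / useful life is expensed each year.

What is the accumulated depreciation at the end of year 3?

Depreciable base = $329,188 − $68,100 = $261,088.
Annual expense = $261,088 / 8 = $32,636.
End of year 1: book value $296,552.
End of year 2: book value $263,916.
End of year 3: book value $231,280.
Accumulated through year 3 = $329,188 − $231,280 = $97,908.

$97,908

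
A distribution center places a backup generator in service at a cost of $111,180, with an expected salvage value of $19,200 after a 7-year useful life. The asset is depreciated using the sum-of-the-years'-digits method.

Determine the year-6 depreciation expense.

Depreciable base = $111,180 − $19,200 = $91,980.
Sum of the years' digits = 7+6+5+4+3+2+1 = 28.
Year 1: $91,980 × 7/28 = $22,995. Book value $88,185.
Year 2: $91,980 × 6/28 = $19,710. Book value $68,475.
Year 3: $91,980 × 5/28 = $16,425. Book value $52,050.
Year 4: $91,980 × 4/28 = $13,140. Book value $38,910.
Year 5: $91,980 × 3/28 = $9,855. Book value $29,055.
Year 6: $91,980 × 2/28 = $6,570. Book value $22,485.

$6,570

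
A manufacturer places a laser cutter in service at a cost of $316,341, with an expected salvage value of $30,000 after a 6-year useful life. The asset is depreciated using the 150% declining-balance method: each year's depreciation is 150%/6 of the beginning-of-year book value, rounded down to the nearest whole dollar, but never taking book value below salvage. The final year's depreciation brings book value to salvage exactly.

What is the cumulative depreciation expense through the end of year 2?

Depreciable base = $316,341 − $30,000 = $286,341.
Year 1: ⌊$316,341 × 150%/6⌋ = $79,085. Book value $237,256.
Year 2: ⌊$237,256 × 150%/6⌋ = $59,314. Book value $177,942.
Accumulated through year 2 = $316,341 − $177,942 = $138,399.

$138,399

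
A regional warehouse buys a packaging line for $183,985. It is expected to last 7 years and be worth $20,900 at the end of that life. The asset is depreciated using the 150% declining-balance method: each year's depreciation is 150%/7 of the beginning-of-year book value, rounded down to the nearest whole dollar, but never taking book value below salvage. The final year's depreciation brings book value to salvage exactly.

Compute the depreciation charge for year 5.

Depreciable base = $183,985 − $20,900 = $163,085.
Year 1: ⌊$183,985 × 150%/7⌋ = $39,425. Book value $144,560.
Year 2: ⌊$144,560 × 150%/7⌋ = $30,977. Book value $113,583.
Year 3: ⌊$113,583 × 150%/7⌋ = $24,339. Book value $89,244.
Year 4: ⌊$89,244 × 150%/7⌋ = $19,123. Book value $70,121.
Year 5: ⌊$70,121 × 150%/7⌋ = $15,025. Book value $55,096.

$15,025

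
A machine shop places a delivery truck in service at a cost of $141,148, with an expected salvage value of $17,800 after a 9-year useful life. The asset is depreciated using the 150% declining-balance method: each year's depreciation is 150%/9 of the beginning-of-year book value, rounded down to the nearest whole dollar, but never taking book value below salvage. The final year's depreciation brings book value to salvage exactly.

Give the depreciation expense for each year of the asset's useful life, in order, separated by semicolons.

$23,524; $19,604; $16,336; $13,614; $11,345; $9,454; $7,878; $6,565; $15,028

Depreciable base = $141,148 − $17,800 = $123,348.
Year 1: ⌊$141,148 × 150%/9⌋ = $23,524. Book value $117,624.
Year 2: ⌊$117,624 × 150%/9⌋ = $19,604. Book value $98,020.
Year 3: ⌊$98,020 × 150%/9⌋ = $16,336. Book value $81,684.
Year 4: ⌊$81,684 × 150%/9⌋ = $13,614. Book value $68,070.
Year 5: ⌊$68,070 × 150%/9⌋ = $11,345. Book value $56,725.
Year 6: ⌊$56,725 × 150%/9⌋ = $9,454. Book value $47,271.
Year 7: ⌊$47,271 × 150%/9⌋ = $7,878. Book value $39,393.
Year 8: ⌊$39,393 × 150%/9⌋ = $6,565. Book value $32,828.
Year 9 (final): $32,828 − $17,800 = $15,028. Book value $17,800.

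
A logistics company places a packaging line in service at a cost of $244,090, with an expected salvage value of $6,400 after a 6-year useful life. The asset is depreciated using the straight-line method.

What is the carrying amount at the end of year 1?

Depreciable base = $244,090 − $6,400 = $237,690.
Annual expense = $237,690 / 6 = $39,615.
End of year 1: book value $204,475.

$204,475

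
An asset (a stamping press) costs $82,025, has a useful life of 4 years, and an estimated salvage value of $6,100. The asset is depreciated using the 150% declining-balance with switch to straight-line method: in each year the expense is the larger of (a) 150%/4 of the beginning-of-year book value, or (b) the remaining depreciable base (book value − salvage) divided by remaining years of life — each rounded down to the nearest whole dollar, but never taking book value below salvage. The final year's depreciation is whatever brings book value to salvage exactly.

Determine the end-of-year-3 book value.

Depreciable base = $82,025 − $6,100 = $75,925.
Year 1: DB = ⌊$82,025 × 150%/4⌋ = $30,759; SL = ⌊$75,925/4⌋ = $18,981 → take DB $30,759. Book value $51,266.
Year 2: DB = ⌊$51,266 × 150%/4⌋ = $19,224; SL = ⌊$45,166/3⌋ = $15,055 → take DB $19,224. Book value $32,042.
Year 3: DB = ⌊$32,042 × 150%/4⌋ = $12,015; SL = ⌊$25,942/2⌋ = $12,971 → take SL $12,971. Book value $19,071.

$19,071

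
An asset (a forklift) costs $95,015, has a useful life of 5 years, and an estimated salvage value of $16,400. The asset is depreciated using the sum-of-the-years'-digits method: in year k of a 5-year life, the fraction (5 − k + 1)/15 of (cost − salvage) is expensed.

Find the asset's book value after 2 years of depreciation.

$47,846

Depreciable base = $95,015 − $16,400 = $78,615.
Sum of the years' digits = 5+4+3+2+1 = 15.
Year 1: $78,615 × 5/15 = $26,205. Book value $68,810.
Year 2: $78,615 × 4/15 = $20,964. Book value $47,846.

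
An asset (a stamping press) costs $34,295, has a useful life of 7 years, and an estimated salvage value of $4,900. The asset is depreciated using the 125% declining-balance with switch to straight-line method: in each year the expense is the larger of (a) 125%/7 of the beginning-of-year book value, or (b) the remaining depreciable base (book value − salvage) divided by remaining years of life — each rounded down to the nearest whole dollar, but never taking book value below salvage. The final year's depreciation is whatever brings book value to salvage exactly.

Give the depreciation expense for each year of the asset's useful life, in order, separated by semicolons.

$6,124; $5,030; $4,132; $3,527; $3,527; $3,527; $3,528

Depreciable base = $34,295 − $4,900 = $29,395.
Year 1: DB = ⌊$34,295 × 125%/7⌋ = $6,124; SL = ⌊$29,395/7⌋ = $4,199 → take DB $6,124. Book value $28,171.
Year 2: DB = ⌊$28,171 × 125%/7⌋ = $5,030; SL = ⌊$23,271/6⌋ = $3,878 → take DB $5,030. Book value $23,141.
Year 3: DB = ⌊$23,141 × 125%/7⌋ = $4,132; SL = ⌊$18,241/5⌋ = $3,648 → take DB $4,132. Book value $19,009.
Year 4: DB = ⌊$19,009 × 125%/7⌋ = $3,394; SL = ⌊$14,109/4⌋ = $3,527 → take SL $3,527. Book value $15,482.
Year 5: DB = ⌊$15,482 × 125%/7⌋ = $2,764; SL = ⌊$10,582/3⌋ = $3,527 → take SL $3,527. Book value $11,955.
Year 6: DB = ⌊$11,955 × 125%/7⌋ = $2,134; SL = ⌊$7,055/2⌋ = $3,527 → take SL $3,527. Book value $8,428.
Year 7 (final): $8,428 − $4,900 = $3,528. Book value $4,900.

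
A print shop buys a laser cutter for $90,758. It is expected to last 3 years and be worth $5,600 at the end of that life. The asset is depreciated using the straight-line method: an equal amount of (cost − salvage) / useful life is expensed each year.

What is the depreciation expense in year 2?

Depreciable base = $90,758 − $5,600 = $85,158.
Annual expense = $85,158 / 3 = $28,386.

$28,386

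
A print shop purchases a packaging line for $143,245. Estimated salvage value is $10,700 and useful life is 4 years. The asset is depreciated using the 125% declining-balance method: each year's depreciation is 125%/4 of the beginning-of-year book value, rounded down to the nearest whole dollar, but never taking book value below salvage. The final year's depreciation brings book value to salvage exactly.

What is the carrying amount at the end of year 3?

Depreciable base = $143,245 − $10,700 = $132,545.
Year 1: ⌊$143,245 × 125%/4⌋ = $44,764. Book value $98,481.
Year 2: ⌊$98,481 × 125%/4⌋ = $30,775. Book value $67,706.
Year 3: ⌊$67,706 × 125%/4⌋ = $21,158. Book value $46,548.

$46,548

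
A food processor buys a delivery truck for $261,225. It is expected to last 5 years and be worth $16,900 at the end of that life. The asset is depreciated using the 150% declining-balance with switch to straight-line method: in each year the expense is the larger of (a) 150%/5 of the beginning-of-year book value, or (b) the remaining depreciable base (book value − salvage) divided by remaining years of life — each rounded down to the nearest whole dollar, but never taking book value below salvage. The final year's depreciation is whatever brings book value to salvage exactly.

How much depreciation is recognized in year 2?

Depreciable base = $261,225 − $16,900 = $244,325.
Year 1: DB = ⌊$261,225 × 150%/5⌋ = $78,367; SL = ⌊$244,325/5⌋ = $48,865 → take DB $78,367. Book value $182,858.
Year 2: DB = ⌊$182,858 × 150%/5⌋ = $54,857; SL = ⌊$165,958/4⌋ = $41,489 → take DB $54,857. Book value $128,001.

$54,857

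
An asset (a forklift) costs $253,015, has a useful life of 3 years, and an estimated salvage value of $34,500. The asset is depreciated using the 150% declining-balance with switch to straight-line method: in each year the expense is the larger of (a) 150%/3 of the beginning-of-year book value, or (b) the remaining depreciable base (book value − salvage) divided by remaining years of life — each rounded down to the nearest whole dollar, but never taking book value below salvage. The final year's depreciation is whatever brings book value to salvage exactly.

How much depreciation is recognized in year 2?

$63,254

Depreciable base = $253,015 − $34,500 = $218,515.
Year 1: DB = ⌊$253,015 × 150%/3⌋ = $126,507; SL = ⌊$218,515/3⌋ = $72,838 → take DB $126,507. Book value $126,508.
Year 2: DB = ⌊$126,508 × 150%/3⌋ = $63,254; SL = ⌊$92,008/2⌋ = $46,004 → take DB $63,254. Book value $63,254.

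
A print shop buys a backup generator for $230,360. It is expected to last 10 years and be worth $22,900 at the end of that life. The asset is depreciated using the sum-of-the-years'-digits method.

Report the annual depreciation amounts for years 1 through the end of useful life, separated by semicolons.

$37,720; $33,948; $30,176; $26,404; $22,632; $18,860; $15,088; $11,316; $7,544; $3,772

Depreciable base = $230,360 − $22,900 = $207,460.
Sum of the years' digits = 10+9+8+7+6+5+4+3+2+1 = 55.
Year 1: $207,460 × 10/55 = $37,720. Book value $192,640.
Year 2: $207,460 × 9/55 = $33,948. Book value $158,692.
Year 3: $207,460 × 8/55 = $30,176. Book value $128,516.
Year 4: $207,460 × 7/55 = $26,404. Book value $102,112.
Year 5: $207,460 × 6/55 = $22,632. Book value $79,480.
Year 6: $207,460 × 5/55 = $18,860. Book value $60,620.
Year 7: $207,460 × 4/55 = $15,088. Book value $45,532.
Year 8: $207,460 × 3/55 = $11,316. Book value $34,216.
Year 9: $207,460 × 2/55 = $7,544. Book value $26,672.
Year 10: $207,460 × 1/55 = $3,772. Book value $22,900.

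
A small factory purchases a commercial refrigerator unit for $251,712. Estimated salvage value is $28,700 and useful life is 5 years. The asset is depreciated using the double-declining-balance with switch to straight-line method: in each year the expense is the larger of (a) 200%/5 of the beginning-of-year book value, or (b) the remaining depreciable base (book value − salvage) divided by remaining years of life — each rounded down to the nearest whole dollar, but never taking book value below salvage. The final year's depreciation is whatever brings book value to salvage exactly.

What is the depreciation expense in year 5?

$3,923

Depreciable base = $251,712 − $28,700 = $223,012.
Year 1: DB = ⌊$251,712 × 200%/5⌋ = $100,684; SL = ⌊$223,012/5⌋ = $44,602 → take DB $100,684. Book value $151,028.
Year 2: DB = ⌊$151,028 × 200%/5⌋ = $60,411; SL = ⌊$122,328/4⌋ = $30,582 → take DB $60,411. Book value $90,617.
Year 3: DB = ⌊$90,617 × 200%/5⌋ = $36,246; SL = ⌊$61,917/3⌋ = $20,639 → take DB $36,246. Book value $54,371.
Year 4: DB = ⌊$54,371 × 200%/5⌋ = $21,748; SL = ⌊$25,671/2⌋ = $12,835 → take DB $21,748. Book value $32,623.
Year 5 (final): $32,623 − $28,700 = $3,923. Book value $28,700.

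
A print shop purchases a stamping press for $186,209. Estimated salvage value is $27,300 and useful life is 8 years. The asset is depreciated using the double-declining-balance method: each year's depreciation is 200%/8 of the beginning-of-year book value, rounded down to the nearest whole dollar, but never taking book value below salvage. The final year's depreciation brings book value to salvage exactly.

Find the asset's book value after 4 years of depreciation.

Depreciable base = $186,209 − $27,300 = $158,909.
Year 1: ⌊$186,209 × 200%/8⌋ = $46,552. Book value $139,657.
Year 2: ⌊$139,657 × 200%/8⌋ = $34,914. Book value $104,743.
Year 3: ⌊$104,743 × 200%/8⌋ = $26,185. Book value $78,558.
Year 4: ⌊$78,558 × 200%/8⌋ = $19,639. Book value $58,919.

$58,919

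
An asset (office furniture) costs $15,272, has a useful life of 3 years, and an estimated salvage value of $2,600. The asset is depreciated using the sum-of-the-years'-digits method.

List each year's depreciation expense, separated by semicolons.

Depreciable base = $15,272 − $2,600 = $12,672.
Sum of the years' digits = 3+2+1 = 6.
Year 1: $12,672 × 3/6 = $6,336. Book value $8,936.
Year 2: $12,672 × 2/6 = $4,224. Book value $4,712.
Year 3: $12,672 × 1/6 = $2,112. Book value $2,600.

$6,336; $4,224; $2,112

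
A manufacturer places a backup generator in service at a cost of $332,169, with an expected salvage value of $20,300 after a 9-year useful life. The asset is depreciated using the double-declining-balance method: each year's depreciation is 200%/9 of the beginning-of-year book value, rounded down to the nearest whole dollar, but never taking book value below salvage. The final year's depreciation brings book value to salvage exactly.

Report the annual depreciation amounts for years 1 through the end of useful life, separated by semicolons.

Depreciable base = $332,169 − $20,300 = $311,869.
Year 1: ⌊$332,169 × 200%/9⌋ = $73,815. Book value $258,354.
Year 2: ⌊$258,354 × 200%/9⌋ = $57,412. Book value $200,942.
Year 3: ⌊$200,942 × 200%/9⌋ = $44,653. Book value $156,289.
Year 4: ⌊$156,289 × 200%/9⌋ = $34,730. Book value $121,559.
Year 5: ⌊$121,559 × 200%/9⌋ = $27,013. Book value $94,546.
Year 6: ⌊$94,546 × 200%/9⌋ = $21,010. Book value $73,536.
Year 7: ⌊$73,536 × 200%/9⌋ = $16,341. Book value $57,195.
Year 8: ⌊$57,195 × 200%/9⌋ = $12,710. Book value $44,485.
Year 9 (final): $44,485 − $20,300 = $24,185. Book value $20,300.

$73,815; $57,412; $44,653; $34,730; $27,013; $21,010; $16,341; $12,710; $24,185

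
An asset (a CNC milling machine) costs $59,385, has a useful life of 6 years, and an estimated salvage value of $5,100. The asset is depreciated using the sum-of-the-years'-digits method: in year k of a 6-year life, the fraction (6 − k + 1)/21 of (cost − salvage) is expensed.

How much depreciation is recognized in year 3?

$10,340

Depreciable base = $59,385 − $5,100 = $54,285.
Sum of the years' digits = 6+5+4+3+2+1 = 21.
Year 1: $54,285 × 6/21 = $15,510. Book value $43,875.
Year 2: $54,285 × 5/21 = $12,925. Book value $30,950.
Year 3: $54,285 × 4/21 = $10,340. Book value $20,610.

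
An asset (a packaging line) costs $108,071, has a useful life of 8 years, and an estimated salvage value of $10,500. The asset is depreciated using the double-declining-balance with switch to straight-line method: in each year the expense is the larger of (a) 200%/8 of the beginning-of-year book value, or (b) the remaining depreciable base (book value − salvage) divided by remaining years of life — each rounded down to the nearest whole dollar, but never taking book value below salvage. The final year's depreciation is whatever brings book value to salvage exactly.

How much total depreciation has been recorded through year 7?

Depreciable base = $108,071 − $10,500 = $97,571.
Year 1: DB = ⌊$108,071 × 200%/8⌋ = $27,017; SL = ⌊$97,571/8⌋ = $12,196 → take DB $27,017. Book value $81,054.
Year 2: DB = ⌊$81,054 × 200%/8⌋ = $20,263; SL = ⌊$70,554/7⌋ = $10,079 → take DB $20,263. Book value $60,791.
Year 3: DB = ⌊$60,791 × 200%/8⌋ = $15,197; SL = ⌊$50,291/6⌋ = $8,381 → take DB $15,197. Book value $45,594.
Year 4: DB = ⌊$45,594 × 200%/8⌋ = $11,398; SL = ⌊$35,094/5⌋ = $7,018 → take DB $11,398. Book value $34,196.
Year 5: DB = ⌊$34,196 × 200%/8⌋ = $8,549; SL = ⌊$23,696/4⌋ = $5,924 → take DB $8,549. Book value $25,647.
Year 6: DB = ⌊$25,647 × 200%/8⌋ = $6,411; SL = ⌊$15,147/3⌋ = $5,049 → take DB $6,411. Book value $19,236.
Year 7: DB = ⌊$19,236 × 200%/8⌋ = $4,809; SL = ⌊$8,736/2⌋ = $4,368 → take DB $4,809. Book value $14,427.
Accumulated through year 7 = $108,071 − $14,427 = $93,644.

$93,644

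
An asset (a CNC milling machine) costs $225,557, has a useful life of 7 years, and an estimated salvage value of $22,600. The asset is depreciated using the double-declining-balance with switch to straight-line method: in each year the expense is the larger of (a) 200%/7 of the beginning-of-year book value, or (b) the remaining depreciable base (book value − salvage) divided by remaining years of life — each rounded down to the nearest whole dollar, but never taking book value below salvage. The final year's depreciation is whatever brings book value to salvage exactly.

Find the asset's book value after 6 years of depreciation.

Depreciable base = $225,557 − $22,600 = $202,957.
Year 1: DB = ⌊$225,557 × 200%/7⌋ = $64,444; SL = ⌊$202,957/7⌋ = $28,993 → take DB $64,444. Book value $161,113.
Year 2: DB = ⌊$161,113 × 200%/7⌋ = $46,032; SL = ⌊$138,513/6⌋ = $23,085 → take DB $46,032. Book value $115,081.
Year 3: DB = ⌊$115,081 × 200%/7⌋ = $32,880; SL = ⌊$92,481/5⌋ = $18,496 → take DB $32,880. Book value $82,201.
Year 4: DB = ⌊$82,201 × 200%/7⌋ = $23,486; SL = ⌊$59,601/4⌋ = $14,900 → take DB $23,486. Book value $58,715.
Year 5: DB = ⌊$58,715 × 200%/7⌋ = $16,775; SL = ⌊$36,115/3⌋ = $12,038 → take DB $16,775. Book value $41,940.
Year 6: DB = ⌊$41,940 × 200%/7⌋ = $11,982; SL = ⌊$19,340/2⌋ = $9,670 → take DB $11,982. Book value $29,958.

$29,958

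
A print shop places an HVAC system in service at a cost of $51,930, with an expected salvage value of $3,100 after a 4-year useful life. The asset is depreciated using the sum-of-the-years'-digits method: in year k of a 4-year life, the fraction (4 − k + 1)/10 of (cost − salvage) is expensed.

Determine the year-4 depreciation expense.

$4,883

Depreciable base = $51,930 − $3,100 = $48,830.
Sum of the years' digits = 4+3+2+1 = 10.
Year 1: $48,830 × 4/10 = $19,532. Book value $32,398.
Year 2: $48,830 × 3/10 = $14,649. Book value $17,749.
Year 3: $48,830 × 2/10 = $9,766. Book value $7,983.
Year 4: $48,830 × 1/10 = $4,883. Book value $3,100.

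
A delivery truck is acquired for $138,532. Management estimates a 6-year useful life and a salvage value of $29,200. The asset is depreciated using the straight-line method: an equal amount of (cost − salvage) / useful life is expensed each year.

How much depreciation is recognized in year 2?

Depreciable base = $138,532 − $29,200 = $109,332.
Annual expense = $109,332 / 6 = $18,222.

$18,222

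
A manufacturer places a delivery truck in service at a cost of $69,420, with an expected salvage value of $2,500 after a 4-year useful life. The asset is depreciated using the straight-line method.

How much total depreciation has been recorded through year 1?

$16,730

Depreciable base = $69,420 − $2,500 = $66,920.
Annual expense = $66,920 / 4 = $16,730.
End of year 1: book value $52,690.
Accumulated through year 1 = $69,420 − $52,690 = $16,730.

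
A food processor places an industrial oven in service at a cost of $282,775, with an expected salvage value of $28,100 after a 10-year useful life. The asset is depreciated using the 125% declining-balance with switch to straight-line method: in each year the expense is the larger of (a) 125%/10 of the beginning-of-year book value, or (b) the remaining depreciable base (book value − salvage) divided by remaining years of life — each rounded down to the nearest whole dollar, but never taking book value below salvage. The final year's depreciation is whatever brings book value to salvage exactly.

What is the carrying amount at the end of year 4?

Depreciable base = $282,775 − $28,100 = $254,675.
Year 1: DB = ⌊$282,775 × 125%/10⌋ = $35,346; SL = ⌊$254,675/10⌋ = $25,467 → take DB $35,346. Book value $247,429.
Year 2: DB = ⌊$247,429 × 125%/10⌋ = $30,928; SL = ⌊$219,329/9⌋ = $24,369 → take DB $30,928. Book value $216,501.
Year 3: DB = ⌊$216,501 × 125%/10⌋ = $27,062; SL = ⌊$188,401/8⌋ = $23,550 → take DB $27,062. Book value $189,439.
Year 4: DB = ⌊$189,439 × 125%/10⌋ = $23,679; SL = ⌊$161,339/7⌋ = $23,048 → take DB $23,679. Book value $165,760.

$165,760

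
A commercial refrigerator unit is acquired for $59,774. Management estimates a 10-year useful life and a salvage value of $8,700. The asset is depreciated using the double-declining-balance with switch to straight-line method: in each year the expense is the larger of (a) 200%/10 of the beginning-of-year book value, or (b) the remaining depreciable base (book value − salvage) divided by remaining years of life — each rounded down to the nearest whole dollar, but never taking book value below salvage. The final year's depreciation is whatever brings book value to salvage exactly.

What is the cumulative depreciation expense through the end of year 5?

$40,186

Depreciable base = $59,774 − $8,700 = $51,074.
Year 1: DB = ⌊$59,774 × 200%/10⌋ = $11,954; SL = ⌊$51,074/10⌋ = $5,107 → take DB $11,954. Book value $47,820.
Year 2: DB = ⌊$47,820 × 200%/10⌋ = $9,564; SL = ⌊$39,120/9⌋ = $4,346 → take DB $9,564. Book value $38,256.
Year 3: DB = ⌊$38,256 × 200%/10⌋ = $7,651; SL = ⌊$29,556/8⌋ = $3,694 → take DB $7,651. Book value $30,605.
Year 4: DB = ⌊$30,605 × 200%/10⌋ = $6,121; SL = ⌊$21,905/7⌋ = $3,129 → take DB $6,121. Book value $24,484.
Year 5: DB = ⌊$24,484 × 200%/10⌋ = $4,896; SL = ⌊$15,784/6⌋ = $2,630 → take DB $4,896. Book value $19,588.
Accumulated through year 5 = $59,774 − $19,588 = $40,186.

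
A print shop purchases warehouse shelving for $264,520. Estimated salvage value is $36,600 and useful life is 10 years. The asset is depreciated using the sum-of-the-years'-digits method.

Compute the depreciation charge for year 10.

$4,144

Depreciable base = $264,520 − $36,600 = $227,920.
Sum of the years' digits = 10+9+8+7+6+5+4+3+2+1 = 55.
Year 1: $227,920 × 10/55 = $41,440. Book value $223,080.
Year 2: $227,920 × 9/55 = $37,296. Book value $185,784.
Year 3: $227,920 × 8/55 = $33,152. Book value $152,632.
Year 4: $227,920 × 7/55 = $29,008. Book value $123,624.
Year 5: $227,920 × 6/55 = $24,864. Book value $98,760.
Year 6: $227,920 × 5/55 = $20,720. Book value $78,040.
Year 7: $227,920 × 4/55 = $16,576. Book value $61,464.
Year 8: $227,920 × 3/55 = $12,432. Book value $49,032.
Year 9: $227,920 × 2/55 = $8,288. Book value $40,744.
Year 10: $227,920 × 1/55 = $4,144. Book value $36,600.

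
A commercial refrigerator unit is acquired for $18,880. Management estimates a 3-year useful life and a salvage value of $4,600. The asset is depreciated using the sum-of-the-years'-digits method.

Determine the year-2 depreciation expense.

Depreciable base = $18,880 − $4,600 = $14,280.
Sum of the years' digits = 3+2+1 = 6.
Year 1: $14,280 × 3/6 = $7,140. Book value $11,740.
Year 2: $14,280 × 2/6 = $4,760. Book value $6,980.

$4,760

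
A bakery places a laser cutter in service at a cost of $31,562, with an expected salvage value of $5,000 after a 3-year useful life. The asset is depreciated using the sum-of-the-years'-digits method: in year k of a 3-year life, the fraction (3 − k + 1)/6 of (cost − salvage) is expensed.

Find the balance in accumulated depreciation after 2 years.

$22,135

Depreciable base = $31,562 − $5,000 = $26,562.
Sum of the years' digits = 3+2+1 = 6.
Year 1: $26,562 × 3/6 = $13,281. Book value $18,281.
Year 2: $26,562 × 2/6 = $8,854. Book value $9,427.
Accumulated through year 2 = $31,562 − $9,427 = $22,135.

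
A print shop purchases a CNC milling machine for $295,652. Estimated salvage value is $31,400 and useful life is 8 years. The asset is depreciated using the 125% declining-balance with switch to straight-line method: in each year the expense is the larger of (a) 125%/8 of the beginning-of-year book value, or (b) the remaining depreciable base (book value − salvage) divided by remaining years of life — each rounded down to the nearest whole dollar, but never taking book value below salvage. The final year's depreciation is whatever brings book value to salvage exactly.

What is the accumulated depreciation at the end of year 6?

Depreciable base = $295,652 − $31,400 = $264,252.
Year 1: DB = ⌊$295,652 × 125%/8⌋ = $46,195; SL = ⌊$264,252/8⌋ = $33,031 → take DB $46,195. Book value $249,457.
Year 2: DB = ⌊$249,457 × 125%/8⌋ = $38,977; SL = ⌊$218,057/7⌋ = $31,151 → take DB $38,977. Book value $210,480.
Year 3: DB = ⌊$210,480 × 125%/8⌋ = $32,887; SL = ⌊$179,080/6⌋ = $29,846 → take DB $32,887. Book value $177,593.
Year 4: DB = ⌊$177,593 × 125%/8⌋ = $27,748; SL = ⌊$146,193/5⌋ = $29,238 → take SL $29,238. Book value $148,355.
Year 5: DB = ⌊$148,355 × 125%/8⌋ = $23,180; SL = ⌊$116,955/4⌋ = $29,238 → take SL $29,238. Book value $119,117.
Year 6: DB = ⌊$119,117 × 125%/8⌋ = $18,612; SL = ⌊$87,717/3⌋ = $29,239 → take SL $29,239. Book value $89,878.
Accumulated through year 6 = $295,652 − $89,878 = $205,774.

$205,774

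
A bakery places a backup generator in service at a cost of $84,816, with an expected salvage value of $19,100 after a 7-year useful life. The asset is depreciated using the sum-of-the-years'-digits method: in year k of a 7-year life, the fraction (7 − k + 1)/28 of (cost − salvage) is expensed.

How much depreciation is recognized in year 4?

Depreciable base = $84,816 − $19,100 = $65,716.
Sum of the years' digits = 7+6+5+4+3+2+1 = 28.
Year 1: $65,716 × 7/28 = $16,429. Book value $68,387.
Year 2: $65,716 × 6/28 = $14,082. Book value $54,305.
Year 3: $65,716 × 5/28 = $11,735. Book value $42,570.
Year 4: $65,716 × 4/28 = $9,388. Book value $33,182.

$9,388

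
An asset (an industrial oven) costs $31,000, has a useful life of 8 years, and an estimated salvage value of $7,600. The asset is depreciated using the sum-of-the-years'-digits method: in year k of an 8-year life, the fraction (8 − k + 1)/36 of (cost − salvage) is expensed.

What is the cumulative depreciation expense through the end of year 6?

Depreciable base = $31,000 − $7,600 = $23,400.
Sum of the years' digits = 8+7+6+5+4+3+2+1 = 36.
Year 1: $23,400 × 8/36 = $5,200. Book value $25,800.
Year 2: $23,400 × 7/36 = $4,550. Book value $21,250.
Year 3: $23,400 × 6/36 = $3,900. Book value $17,350.
Year 4: $23,400 × 5/36 = $3,250. Book value $14,100.
Year 5: $23,400 × 4/36 = $2,600. Book value $11,500.
Year 6: $23,400 × 3/36 = $1,950. Book value $9,550.
Accumulated through year 6 = $31,000 − $9,550 = $21,450.

$21,450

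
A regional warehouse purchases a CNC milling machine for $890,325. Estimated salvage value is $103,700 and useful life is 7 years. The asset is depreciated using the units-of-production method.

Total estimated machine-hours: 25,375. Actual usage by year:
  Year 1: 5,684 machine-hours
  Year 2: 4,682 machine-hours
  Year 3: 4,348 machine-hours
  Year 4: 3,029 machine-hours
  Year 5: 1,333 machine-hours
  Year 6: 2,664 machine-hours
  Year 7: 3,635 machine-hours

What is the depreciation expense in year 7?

$112,685

Depreciable base = $890,325 − $103,700 = $786,625.
Rate = $786,625 / 25,375 machine-hours = $31 per machine-hour.
Year 1: 5,684 × $31 = $176,204. Book value $714,121.
Year 2: 4,682 × $31 = $145,142. Book value $568,979.
Year 3: 4,348 × $31 = $134,788. Book value $434,191.
Year 4: 3,029 × $31 = $93,899. Book value $340,292.
Year 5: 1,333 × $31 = $41,323. Book value $298,969.
Year 6: 2,664 × $31 = $82,584. Book value $216,385.
Year 7: 3,635 × $31 = $112,685. Book value $103,700.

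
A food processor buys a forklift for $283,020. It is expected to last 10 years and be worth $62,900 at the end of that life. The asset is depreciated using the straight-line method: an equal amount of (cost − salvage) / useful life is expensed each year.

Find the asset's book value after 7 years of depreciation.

Depreciable base = $283,020 − $62,900 = $220,120.
Annual expense = $220,120 / 10 = $22,012.
End of year 1: book value $261,008.
End of year 2: book value $238,996.
End of year 3: book value $216,984.
End of year 4: book value $194,972.
End of year 5: book value $172,960.
End of year 6: book value $150,948.
End of year 7: book value $128,936.

$128,936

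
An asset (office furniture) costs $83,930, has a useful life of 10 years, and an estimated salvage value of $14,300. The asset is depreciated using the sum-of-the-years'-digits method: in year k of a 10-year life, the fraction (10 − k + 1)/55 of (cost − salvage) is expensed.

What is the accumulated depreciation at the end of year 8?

$65,832

Depreciable base = $83,930 − $14,300 = $69,630.
Sum of the years' digits = 10+9+8+7+6+5+4+3+2+1 = 55.
Year 1: $69,630 × 10/55 = $12,660. Book value $71,270.
Year 2: $69,630 × 9/55 = $11,394. Book value $59,876.
Year 3: $69,630 × 8/55 = $10,128. Book value $49,748.
Year 4: $69,630 × 7/55 = $8,862. Book value $40,886.
Year 5: $69,630 × 6/55 = $7,596. Book value $33,290.
Year 6: $69,630 × 5/55 = $6,330. Book value $26,960.
Year 7: $69,630 × 4/55 = $5,064. Book value $21,896.
Year 8: $69,630 × 3/55 = $3,798. Book value $18,098.
Accumulated through year 8 = $83,930 − $18,098 = $65,832.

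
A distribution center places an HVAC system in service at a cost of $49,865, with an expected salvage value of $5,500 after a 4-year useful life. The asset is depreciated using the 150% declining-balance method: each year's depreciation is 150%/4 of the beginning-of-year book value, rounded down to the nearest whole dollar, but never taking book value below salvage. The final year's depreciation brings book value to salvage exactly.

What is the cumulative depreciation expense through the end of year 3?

$37,690

Depreciable base = $49,865 − $5,500 = $44,365.
Year 1: ⌊$49,865 × 150%/4⌋ = $18,699. Book value $31,166.
Year 2: ⌊$31,166 × 150%/4⌋ = $11,687. Book value $19,479.
Year 3: ⌊$19,479 × 150%/4⌋ = $7,304. Book value $12,175.
Accumulated through year 3 = $49,865 − $12,175 = $37,690.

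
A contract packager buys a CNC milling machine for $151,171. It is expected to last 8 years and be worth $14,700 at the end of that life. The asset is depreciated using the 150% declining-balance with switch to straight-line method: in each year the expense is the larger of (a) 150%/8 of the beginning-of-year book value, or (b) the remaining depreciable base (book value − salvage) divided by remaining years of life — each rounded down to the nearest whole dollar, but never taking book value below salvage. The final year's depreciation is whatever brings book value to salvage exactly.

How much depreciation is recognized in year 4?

$15,203

Depreciable base = $151,171 − $14,700 = $136,471.
Year 1: DB = ⌊$151,171 × 150%/8⌋ = $28,344; SL = ⌊$136,471/8⌋ = $17,058 → take DB $28,344. Book value $122,827.
Year 2: DB = ⌊$122,827 × 150%/8⌋ = $23,030; SL = ⌊$108,127/7⌋ = $15,446 → take DB $23,030. Book value $99,797.
Year 3: DB = ⌊$99,797 × 150%/8⌋ = $18,711; SL = ⌊$85,097/6⌋ = $14,182 → take DB $18,711. Book value $81,086.
Year 4: DB = ⌊$81,086 × 150%/8⌋ = $15,203; SL = ⌊$66,386/5⌋ = $13,277 → take DB $15,203. Book value $65,883.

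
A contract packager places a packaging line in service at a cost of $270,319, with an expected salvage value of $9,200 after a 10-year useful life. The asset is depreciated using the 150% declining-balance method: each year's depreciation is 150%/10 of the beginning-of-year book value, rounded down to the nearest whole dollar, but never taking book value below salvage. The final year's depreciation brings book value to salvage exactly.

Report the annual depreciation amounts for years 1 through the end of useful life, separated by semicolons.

$40,547; $34,465; $29,296; $24,901; $21,166; $17,991; $15,292; $12,999; $11,049; $53,413

Depreciable base = $270,319 − $9,200 = $261,119.
Year 1: ⌊$270,319 × 150%/10⌋ = $40,547. Book value $229,772.
Year 2: ⌊$229,772 × 150%/10⌋ = $34,465. Book value $195,307.
Year 3: ⌊$195,307 × 150%/10⌋ = $29,296. Book value $166,011.
Year 4: ⌊$166,011 × 150%/10⌋ = $24,901. Book value $141,110.
Year 5: ⌊$141,110 × 150%/10⌋ = $21,166. Book value $119,944.
Year 6: ⌊$119,944 × 150%/10⌋ = $17,991. Book value $101,953.
Year 7: ⌊$101,953 × 150%/10⌋ = $15,292. Book value $86,661.
Year 8: ⌊$86,661 × 150%/10⌋ = $12,999. Book value $73,662.
Year 9: ⌊$73,662 × 150%/10⌋ = $11,049. Book value $62,613.
Year 10 (final): $62,613 − $9,200 = $53,413. Book value $9,200.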